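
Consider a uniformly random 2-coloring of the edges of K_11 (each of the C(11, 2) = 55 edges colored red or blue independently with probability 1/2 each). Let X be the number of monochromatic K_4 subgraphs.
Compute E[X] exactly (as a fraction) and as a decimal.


Let X = Σ_S X_S over the C(11, 4) = 330 subsets S of size 4, where X_S = 1 if the K_4 on S is monochromatic.
For a fixed S, the K_4 on S has C(4, 2) = 6 edges. P[all 6 edges red] = (1/2)^6, and likewise for blue, so P[monochromatic] = 2·(1/2)^6 = 2^{1 − 6} = 1/32.
By linearity of expectation: E[X] = C(11, 4) · 2^{1 − 6} = 330 · 1/32 = 165/16.
Numerically: E[X] ≈ 10.312500.

E[X] = C(11,4)·2^(1−C(4,2)) = 165/16 ≈ 10.312500.


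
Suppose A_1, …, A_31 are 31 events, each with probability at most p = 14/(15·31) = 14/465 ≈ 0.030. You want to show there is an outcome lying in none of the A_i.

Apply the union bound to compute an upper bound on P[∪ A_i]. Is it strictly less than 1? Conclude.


Union bound: P[∪_{i=1}^{31} A_i] ≤ Σ_i P[A_i] ≤ 31·p = 31·(14/465) = 14/15.
Numerically: 14/15 ≈ 0.933.
Is 14/15 < 1? YES.
Since P[∪ A_i] ≤ 14/15 < 1, the complement has P[∩ A_i^c] ≥ 1 − 14/15 = 1/15 > 0, so some outcome avoids every A_i.

31·p = 14/15 ≈ 0.933; existence CERTIFIED by the union bound.


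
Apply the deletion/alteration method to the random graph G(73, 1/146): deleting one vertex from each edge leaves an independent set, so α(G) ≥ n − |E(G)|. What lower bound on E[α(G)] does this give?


E[|E(G)|] = C(73, 2)·p = 2628 · (1/146) = 18.
E[α(G)] ≥ n − E[|E(G)|] = 73 − 18 = 55.
Numerically: ≈ 55.000.
(This is only a lower bound; the true E[α(G)] may be larger.)

E[α(G)] ≥ 55 ≈ 55.000.


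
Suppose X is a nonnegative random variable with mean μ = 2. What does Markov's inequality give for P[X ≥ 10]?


μ = E[X] = 2, a = 10.
Markov: P[X ≥ 10] ≤ μ/a = (2)/10 = 1/5.
Numerically: ≈ 0.200000.
(Since a = 10 > μ = 2.000000, the bound 1/5 is < 1 and informative.)

P[X ≥ 10] ≤ 1/5 ≈ 0.200000.


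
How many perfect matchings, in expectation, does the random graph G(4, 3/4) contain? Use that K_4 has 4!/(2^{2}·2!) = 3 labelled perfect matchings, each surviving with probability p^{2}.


K_4 has 4!/(2^{2}·2!) = 3 labelled perfect matchings.
For each such perfect matching H, let X_H = 1 if all 2 edges of H are present in G. Then P[X_H = 1] = p^{2} = (3/4)^{2} = 9/16.
By linearity of expectation: E[X] = Σ_H E[X_H] = 3 · p^{2} = 3 · 9/16 = 27/16.
Numerically: E[X] ≈ 1.6875.

E[X] = 3 · (3/4)^{2} = 27/16 ≈ 1.6875.


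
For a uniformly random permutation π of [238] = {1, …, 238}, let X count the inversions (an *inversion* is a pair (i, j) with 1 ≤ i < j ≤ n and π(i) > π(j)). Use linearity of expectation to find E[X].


Write X = Σ X_I over the C(238, 2) = 28203 pairs i < j, with X_I the indicator of one inversion.
There are 28203 indicators.
For each fixed pair i < j, the values π(i) and π(j) are two distinct elements of {1, …, 238} in uniformly random order; by symmetry P[π(i) > π(j)] = 1/2.
By linearity: E[X] = 28203 · (1/2) = C(238, 2) · (1/2) = 28203/2 = 28203/2 ≈ 14101.50000.

E[X] = 28203/2 = 14101.50000.


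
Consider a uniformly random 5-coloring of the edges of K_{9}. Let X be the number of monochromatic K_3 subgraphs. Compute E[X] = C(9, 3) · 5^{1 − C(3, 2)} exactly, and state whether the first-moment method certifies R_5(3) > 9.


E[X] = C(9, 3) · 5^{1 − 3} = 84 · 5^{−2} = 84/25.
As a reduced fraction: E[X] = 84/25 ≈ 3.3600.
Is E[X] < 1? NO.
Since E[X] ≥ 1, the first-moment bound is inconclusive at n = 9; it does NOT by itself certify R_5(3) > 9.

E[X] = 84/25 ≈ 3.3600; E[X] ≥ 1; first-moment method inconclusive here.


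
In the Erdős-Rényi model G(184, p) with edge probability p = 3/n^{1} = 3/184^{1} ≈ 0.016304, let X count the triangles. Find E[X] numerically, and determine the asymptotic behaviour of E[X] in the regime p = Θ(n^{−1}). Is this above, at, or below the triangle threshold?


Number of potential triangles: C(184, 3) = 1021384.
Each occurs with probability p³ ≈ (0.016304)³ ≈ 4.3342134e-06.
By linearity: E[X] = C(184, 3)·p³ ≈ 1021384 · 4.3342134e-06 ≈ 4.42690.
Here α = 1, so p = 3/n is exactly at the triangle threshold p ~ 1/n. Asymptotically E[X] → c³/6 = 3³/6 = 9/2 ≈ 4.50000, a bounded constant. In this regime the triangle count is asymptotically Poisson(c³/6).

E[X] ≈ 4.42690; in regime p = Θ(1/n^{1}) E[X] stays bounded (at the triangle threshold p ~ 1/n).


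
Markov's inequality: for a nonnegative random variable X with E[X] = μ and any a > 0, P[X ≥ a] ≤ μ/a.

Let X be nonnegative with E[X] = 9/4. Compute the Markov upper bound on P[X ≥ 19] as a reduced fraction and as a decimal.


μ = E[X] = 9/4, a = 19.
Markov: P[X ≥ 19] ≤ μ/a = (9/4)/19 = 9/76.
Numerically: ≈ 0.118421.
(Since a = 19 > μ = 2.250000, the bound 9/76 is < 1 and informative.)

P[X ≥ 19] ≤ 9/76 ≈ 0.118421.


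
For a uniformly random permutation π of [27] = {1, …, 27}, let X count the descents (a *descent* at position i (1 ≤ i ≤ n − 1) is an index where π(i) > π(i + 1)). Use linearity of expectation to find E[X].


Write X = Σ X_I over i = 1, …, 26, with X_I the indicator of one descent.
There are 26 indicators.
For each fixed i, the pair (π(i), π(i+1)) is a uniformly random ordered pair of distinct values from {1, …, 27}; by symmetry P[π(i) > π(i+1)] = 1/2.
By linearity: E[X] = 26 · (1/2) = (27 − 1) · (1/2) = 13 ≈ 13.000.

E[X] = 13 = 13.000.


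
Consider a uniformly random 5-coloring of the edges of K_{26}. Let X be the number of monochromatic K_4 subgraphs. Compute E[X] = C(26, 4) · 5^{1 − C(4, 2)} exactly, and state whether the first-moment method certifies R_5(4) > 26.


E[X] = C(26, 4) · 5^{1 − 6} = 14950 · 5^{−5} = 14950/3125.
As a reduced fraction: E[X] = 598/125 ≈ 4.784000.
Is E[X] < 1? NO.
Since E[X] ≥ 1, the first-moment bound is inconclusive at n = 26; it does NOT by itself certify R_5(4) > 26.

E[X] = 598/125 ≈ 4.784000; E[X] ≥ 1; first-moment method inconclusive here.


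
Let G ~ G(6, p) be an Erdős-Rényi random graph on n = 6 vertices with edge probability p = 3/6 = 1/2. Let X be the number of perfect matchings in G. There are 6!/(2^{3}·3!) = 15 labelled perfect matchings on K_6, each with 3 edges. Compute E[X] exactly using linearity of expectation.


K_6 has 6!/(2^{3}·3!) = 15 labelled perfect matchings.
For each such perfect matching H, let X_H = 1 if all 3 edges of H are present in G. Then P[X_H = 1] = p^{3} = (1/2)^{3} = 1/8.
By linearity: E[X] = Σ_H E[X_H] = 15 · p^{3} = 15 · 1/8 = 15/8.
Numerically: E[X] ≈ 1.875.

E[X] = 15 · (1/2)^{3} = 15/8 ≈ 1.875.


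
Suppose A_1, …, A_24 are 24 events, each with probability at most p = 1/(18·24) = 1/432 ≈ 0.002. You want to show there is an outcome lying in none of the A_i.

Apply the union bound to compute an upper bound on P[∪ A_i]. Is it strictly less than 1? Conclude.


Union bound: P[∪_{i=1}^{24} A_i] ≤ Σ_i P[A_i] ≤ 24·p = 24·(1/432) = 1/18.
Numerically: 1/18 ≈ 0.056.
Is 1/18 < 1? YES.
Since P[∪ A_i] ≤ 1/18 < 1, the complement has P[∩ A_i^c] ≥ 1 − 1/18 = 17/18 > 0, so some outcome avoids every A_i.

24·p = 1/18 ≈ 0.056; existence CERTIFIED by the union bound.


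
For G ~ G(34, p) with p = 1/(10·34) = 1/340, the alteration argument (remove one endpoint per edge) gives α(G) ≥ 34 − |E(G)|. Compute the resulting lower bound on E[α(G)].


E[|E(G)|] = C(34, 2)·p = 561 · (1/340) = 33/20.
E[α(G)] ≥ n − E[|E(G)|] = 34 − 33/20 = 647/20.
Numerically: ≈ 32.350000.
(This is only a lower bound; the true E[α(G)] may be larger.)

E[α(G)] ≥ 647/20 ≈ 32.350000.


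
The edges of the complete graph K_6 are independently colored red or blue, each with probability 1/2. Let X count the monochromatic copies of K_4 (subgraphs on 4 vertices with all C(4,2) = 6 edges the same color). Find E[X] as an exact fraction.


Let X = Σ_S X_S over the C(6, 4) = 15 subsets S of size 4, where X_S = 1 if the K_4 on S is monochromatic.
For a fixed S, the K_4 on S has C(4, 2) = 6 edges. P[all 6 edges red] = (1/2)^6, and likewise for blue, so P[monochromatic] = 2·(1/2)^6 = 2^{1 − 6} = 1/32.
By linearity of expectation: E[X] = C(6, 4) · 2^{1 − 6} = 15 · 1/32 = 15/32.
Numerically: E[X] ≈ 0.469.

E[X] = C(6,4)·2^(1−C(4,2)) = 15/32 ≈ 0.469.


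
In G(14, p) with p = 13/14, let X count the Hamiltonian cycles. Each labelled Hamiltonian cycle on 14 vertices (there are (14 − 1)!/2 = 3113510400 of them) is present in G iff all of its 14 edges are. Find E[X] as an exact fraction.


K_14 has (14 − 1)!/2 = 3113510400 labelled Hamiltonian cycles.
For each such Hamiltonian cycle H, let X_H = 1 if all 14 edges of H are present in G. Then P[X_H = 1] = p^{14} = (13/14)^{14} = 3937376385699289/11112006825558016.
Summing the indicators: E[X] = Σ_H E[X_H] = 3113510400 · p^{14} = 3113510400 · 3937376385699289/11112006825558016 = 3420497300666614836525/3100448333024.
Numerically: E[X] ≈ 1.10323e+09.

E[X] = 3113510400 · (13/14)^{14} = 3420497300666614836525/3100448333024 ≈ 1.10323e+09.


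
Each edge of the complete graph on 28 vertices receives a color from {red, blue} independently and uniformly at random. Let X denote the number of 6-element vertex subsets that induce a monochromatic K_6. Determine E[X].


Let X = Σ_S X_S over the C(28, 6) = 376740 subsets S of size 6, where X_S = 1 if the K_6 on S is monochromatic.
For a fixed S, the K_6 on S has C(6, 2) = 15 edges. P[all 15 edges red] = (1/2)^15, and likewise for blue, so P[monochromatic] = 2·(1/2)^15 = 2^{1 − 15} = 1/16384.
By linearity of expectation: E[X] = C(28, 6) · 2^{1 − 15} = 376740 · 1/16384 = 94185/4096.
Numerically: E[X] ≈ 22.994385.

E[X] = C(28,6)·2^(1−C(6,2)) = 94185/4096 ≈ 22.994385.


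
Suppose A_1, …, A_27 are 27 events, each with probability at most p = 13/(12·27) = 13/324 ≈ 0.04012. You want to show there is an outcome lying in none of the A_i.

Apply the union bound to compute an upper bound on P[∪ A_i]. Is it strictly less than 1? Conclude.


Union bound: P[∪_{i=1}^{27} A_i] ≤ Σ_i P[A_i] ≤ 27·p = 27·(13/324) = 13/12.
Numerically: 13/12 ≈ 1.08333.
Is 13/12 < 1? NO.
Since the bound 13/12 is ≥ 1, the union bound is uninformative here; it does NOT by itself certify existence.

27·p = 13/12 ≈ 1.08333; existence NOT certified by the union bound.


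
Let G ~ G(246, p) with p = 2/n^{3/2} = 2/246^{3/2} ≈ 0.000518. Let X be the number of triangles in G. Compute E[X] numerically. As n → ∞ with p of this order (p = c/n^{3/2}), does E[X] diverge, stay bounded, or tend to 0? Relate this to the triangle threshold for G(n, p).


Number of potential triangles: C(246, 3) = 2450980.
Each occurs with probability p³ ≈ (0.000518)³ ≈ 1.39278e-10.
By linearity: E[X] = C(246, 3)·p³ ≈ 2450980 · 1.39278e-10 ≈ 0.000.
Since α = 3/2 > 1, p = c/n^{3/2} = o(1/n) is below the triangle threshold p ~ 1/n. Asymptotically E[X] ~ (c³/6)·n^{3(1−α)} = (2³/6)·n^{-1.5} → 0, so by Markov's inequality G has no triangles w.h.p.

E[X] ≈ 0.000; in regime p = Θ(1/n^{3/2}) E[X] tends to 0 (below the triangle threshold p ~ 1/n).


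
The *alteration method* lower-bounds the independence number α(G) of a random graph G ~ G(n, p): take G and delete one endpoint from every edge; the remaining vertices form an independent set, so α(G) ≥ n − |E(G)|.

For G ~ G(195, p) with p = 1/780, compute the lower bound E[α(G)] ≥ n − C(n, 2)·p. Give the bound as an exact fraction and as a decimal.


E[|E(G)|] = C(195, 2)·p = 18915 · (1/780) = 97/4.
E[α(G)] ≥ n − E[|E(G)|] = 195 − 97/4 = 683/4.
Numerically: ≈ 170.7500.
(This is only a lower bound; the true E[α(G)] may be larger.)

E[α(G)] ≥ 683/4 ≈ 170.7500.


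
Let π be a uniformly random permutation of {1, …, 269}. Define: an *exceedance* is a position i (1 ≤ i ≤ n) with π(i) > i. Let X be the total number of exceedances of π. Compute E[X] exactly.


Write X = Σ_{i=1}^{269} X_i, where X_i = 1_{π(i) > i}.
For each fixed i, π(i) is uniform over {1, …, 269} (marginal of a uniform permutation), so P[π(i) > i] = (n − i)/n. Summing: Σ_{i=1}^{269} (n − i)/n = (0 + 1 + … + 268)/269 = 269(269 − 1)/(2·269) = (269 − 1)/2.
Hence E[X] = Σ_{i=1}^{269} (269 − i)/269 = 134 ≈ 134.000.

E[X] = 134 = 134.000.


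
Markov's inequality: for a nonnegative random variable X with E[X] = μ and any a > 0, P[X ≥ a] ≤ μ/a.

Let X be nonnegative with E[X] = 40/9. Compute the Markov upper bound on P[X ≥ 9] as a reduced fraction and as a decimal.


μ = E[X] = 40/9, a = 9.
Markov: P[X ≥ 9] ≤ μ/a = (40/9)/9 = 40/81.
Numerically: ≈ 0.494.
(Since a = 9 > μ = 4.444, the bound 40/81 is < 1 and informative.)

P[X ≥ 9] ≤ 40/81 ≈ 0.494.


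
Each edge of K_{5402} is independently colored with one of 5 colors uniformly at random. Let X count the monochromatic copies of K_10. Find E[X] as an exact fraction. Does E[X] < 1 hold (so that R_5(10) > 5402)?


E[X] = C(5402, 10) · 5^{1 − 45} = 5783128765113072203495407534935 · 5^{−44} = 5783128765113072203495407534935/5684341886080801486968994140625.
As a reduced fraction: E[X] = 1156625753022614440699081506987/1136868377216160297393798828125 ≈ 1.0174.
Is E[X] < 1? NO.
Since E[X] ≥ 1, the first-moment bound is inconclusive at n = 5402; it does NOT by itself certify R_5(10) > 5402.

E[X] = 1156625753022614440699081506987/1136868377216160297393798828125 ≈ 1.0174; E[X] ≥ 1; first-moment method inconclusive here.


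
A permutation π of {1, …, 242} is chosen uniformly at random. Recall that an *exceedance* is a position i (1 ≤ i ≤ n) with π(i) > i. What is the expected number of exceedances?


Write X = Σ_{i=1}^{242} X_i, where X_i = 1_{π(i) > i}.
For each fixed i, π(i) is uniform over {1, …, 242} (marginal of a uniform permutation), so P[π(i) > i] = (n − i)/n. Summing: Σ_{i=1}^{242} (n − i)/n = (0 + 1 + … + 241)/242 = 242(242 − 1)/(2·242) = (242 − 1)/2.
Hence E[X] = Σ_{i=1}^{242} (242 − i)/242 = 241/2 ≈ 120.500000.

E[X] = 241/2 = 120.500000.


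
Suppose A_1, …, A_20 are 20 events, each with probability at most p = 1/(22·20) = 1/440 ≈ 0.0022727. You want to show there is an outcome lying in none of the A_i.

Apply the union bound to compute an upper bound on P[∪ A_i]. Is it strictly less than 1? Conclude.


Union bound: P[∪_{i=1}^{20} A_i] ≤ Σ_i P[A_i] ≤ 20·p = 20·(1/440) = 1/22.
Numerically: 1/22 ≈ 0.0454545.
Is 1/22 < 1? YES.
Since P[∪ A_i] ≤ 1/22 < 1, the complement has P[∩ A_i^c] ≥ 1 − 1/22 = 21/22 > 0, so some outcome avoids every A_i.

20·p = 1/22 ≈ 0.0454545; existence CERTIFIED by the union bound.


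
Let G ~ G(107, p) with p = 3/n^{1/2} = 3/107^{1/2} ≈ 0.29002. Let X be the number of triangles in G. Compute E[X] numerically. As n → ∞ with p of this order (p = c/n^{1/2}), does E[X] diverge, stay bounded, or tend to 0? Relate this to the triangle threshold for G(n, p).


Number of potential triangles: C(107, 3) = 198485.
Each occurs with probability p³ ≈ (0.29002)³ ≈ 2.4394285e-02.
By linearity: E[X] = C(107, 3)·p³ ≈ 198485 · 2.4394285e-02 ≈ 4841.89971.
Since α = 1/2 < 1, p = c/n^{1/2} ≫ 1/n is above the triangle threshold p ~ 1/n. Asymptotically E[X] ~ (c³/6)·n^{3(1−α)} = (3³/6)·n^{1.5} → ∞; triangles are abundant w.h.p.

E[X] ≈ 4841.89971; in regime p = Θ(1/n^{1/2}) E[X] diverges (above the triangle threshold p ~ 1/n).


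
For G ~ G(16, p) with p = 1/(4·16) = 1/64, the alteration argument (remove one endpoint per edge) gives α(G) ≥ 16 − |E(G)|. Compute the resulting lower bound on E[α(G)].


E[|E(G)|] = C(16, 2)·p = 120 · (1/64) = 15/8.
E[α(G)] ≥ n − E[|E(G)|] = 16 − 15/8 = 113/8.
Numerically: ≈ 14.125.
(This is only a lower bound; the true E[α(G)] may be larger.)

E[α(G)] ≥ 113/8 ≈ 14.125.


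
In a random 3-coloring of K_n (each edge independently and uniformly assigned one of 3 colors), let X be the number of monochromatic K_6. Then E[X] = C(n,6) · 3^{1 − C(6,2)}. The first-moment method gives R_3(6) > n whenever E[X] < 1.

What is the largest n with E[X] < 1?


We need C(n, 6) · 3^{1 − 15} < 1, i.e. C(n, 6) < 3^{15 − 1} = 4782969.
Check values of n near the boundary:
  n = 39: C(39, 6) = 3262623; 3262623 < 4782969? YES
  n = 40: C(40, 6) = 3838380; 3838380 < 4782969? YES
  n = 41: C(41, 6) = 4496388; 4496388 < 4782969? YES
  n = 42: C(42, 6) = 5245786; 5245786 < 4782969? NO
  n = 43: C(43, 6) = 6096454; 6096454 < 4782969? NO
  n = 44: C(44, 6) = 7059052; 7059052 < 4782969? NO
The largest n with C(n, 6) < 4782969 is n = 41 (where E[X] = 1498796/1594323 ≈ 0.94008). Hence R_3(6) > 41, i.e. R_3(6) ≥ 42.

Largest n = 41; hence R_3(6) > 41.


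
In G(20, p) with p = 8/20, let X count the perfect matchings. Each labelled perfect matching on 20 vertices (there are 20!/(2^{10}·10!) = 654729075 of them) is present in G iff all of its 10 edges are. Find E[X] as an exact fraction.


K_20 has 20!/(2^{10}·10!) = 654729075 labelled perfect matchings.
For each such perfect matching H, let X_H = 1 if all 10 edges of H are present in G. Then P[X_H = 1] = p^{10} = (2/5)^{10} = 1024/9765625.
Summing the indicators: E[X] = Σ_H E[X_H] = 654729075 · p^{10} = 654729075 · 1024/9765625 = 26817702912/390625.
Numerically: E[X] ≈ 6.87e+04.

E[X] = 654729075 · (2/5)^{10} = 26817702912/390625 ≈ 6.87e+04.


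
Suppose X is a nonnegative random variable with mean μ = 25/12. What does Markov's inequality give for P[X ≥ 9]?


μ = E[X] = 25/12, a = 9.
Markov: P[X ≥ 9] ≤ μ/a = (25/12)/9 = 25/108.
Numerically: ≈ 0.231481.
(Since a = 9 > μ = 2.083333, the bound 25/108 is < 1 and informative.)

P[X ≥ 9] ≤ 25/108 ≈ 0.231481.


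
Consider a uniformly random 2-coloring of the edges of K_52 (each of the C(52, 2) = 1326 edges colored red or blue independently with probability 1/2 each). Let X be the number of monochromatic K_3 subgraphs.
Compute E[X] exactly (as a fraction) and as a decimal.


Let X = Σ_S X_S over the C(52, 3) = 22100 subsets S of size 3, where X_S = 1 if the K_3 on S is monochromatic.
For a fixed S, the K_3 on S has C(3, 2) = 3 edges. P[all 3 edges red] = (1/2)^3, and likewise for blue, so P[monochromatic] = 2·(1/2)^3 = 2^{1 − 3} = 1/4.
Summing: E[X] = C(52, 3) · 2^{1 − 3} = 22100 · 1/4 = 5525.
Numerically: E[X] ≈ 5525.0000.

E[X] = C(52,3)·2^(1−C(3,2)) = 5525 ≈ 5525.0000.


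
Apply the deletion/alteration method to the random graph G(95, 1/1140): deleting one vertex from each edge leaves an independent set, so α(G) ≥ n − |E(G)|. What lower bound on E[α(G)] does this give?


E[|E(G)|] = C(95, 2)·p = 4465 · (1/1140) = 47/12.
E[α(G)] ≥ n − E[|E(G)|] = 95 − 47/12 = 1093/12.
Numerically: ≈ 91.083333.
(This is only a lower bound; the true E[α(G)] may be larger.)

E[α(G)] ≥ 1093/12 ≈ 91.083333.


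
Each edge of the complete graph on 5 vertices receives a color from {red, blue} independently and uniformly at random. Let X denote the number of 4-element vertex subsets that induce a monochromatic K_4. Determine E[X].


Let X = Σ_S X_S over the C(5, 4) = 5 subsets S of size 4, where X_S = 1 if the K_4 on S is monochromatic.
For a fixed S, the K_4 on S has C(4, 2) = 6 edges. P[all 6 edges red] = (1/2)^6, and likewise for blue, so P[monochromatic] = 2·(1/2)^6 = 2^{1 − 6} = 1/32.
By linearity of expectation: E[X] = C(5, 4) · 2^{1 − 6} = 5 · 1/32 = 5/32.
Numerically: E[X] ≈ 0.156.

E[X] = C(5,4)·2^(1−C(4,2)) = 5/32 ≈ 0.156.


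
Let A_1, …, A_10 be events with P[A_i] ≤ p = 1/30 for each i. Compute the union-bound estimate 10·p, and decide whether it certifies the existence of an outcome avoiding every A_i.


Union bound: P[∪_{i=1}^{10} A_i] ≤ Σ_i P[A_i] ≤ 10·p = 10·(1/30) = 1/3.
Numerically: 1/3 ≈ 0.33333.
Is 1/3 < 1? YES.
Since P[∪ A_i] ≤ 1/3 < 1, the complement has P[∩ A_i^c] ≥ 1 − 1/3 = 2/3 > 0, so some outcome avoids every A_i.

10·p = 1/3 ≈ 0.33333; existence CERTIFIED by the union bound.


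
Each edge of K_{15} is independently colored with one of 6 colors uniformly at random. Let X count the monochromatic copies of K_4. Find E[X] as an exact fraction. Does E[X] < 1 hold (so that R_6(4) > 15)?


E[X] = C(15, 4) · 6^{1 − 6} = 1365 · 6^{−5} = 1365/7776.
As a reduced fraction: E[X] = 455/2592 ≈ 0.175540.
Is E[X] < 1? YES.
Since E[X] < 1, there exists a 6-coloring of K_{15} with no monochromatic K_4; hence R_6(4) > 15.

E[X] = 455/2592 ≈ 0.175540; E[X] < 1, so R_6(4) > 15.


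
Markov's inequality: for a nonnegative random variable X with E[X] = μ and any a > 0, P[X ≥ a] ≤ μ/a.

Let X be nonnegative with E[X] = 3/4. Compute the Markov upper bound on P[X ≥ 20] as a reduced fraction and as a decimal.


μ = E[X] = 3/4, a = 20.
Markov: P[X ≥ 20] ≤ μ/a = (3/4)/20 = 3/80.
Numerically: ≈ 0.037500.
(Since a = 20 > μ = 0.750000, the bound 3/80 is < 1 and informative.)

P[X ≥ 20] ≤ 3/80 ≈ 0.037500.


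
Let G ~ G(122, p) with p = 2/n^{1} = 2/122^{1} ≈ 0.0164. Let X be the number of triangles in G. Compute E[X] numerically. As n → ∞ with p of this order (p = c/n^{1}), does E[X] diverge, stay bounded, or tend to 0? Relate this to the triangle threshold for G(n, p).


Number of potential triangles: C(122, 3) = 295240.
Each occurs with probability p³ ≈ (0.0164)³ ≈ 4.40566e-06.
By linearity: E[X] = C(122, 3)·p³ ≈ 295240 · 4.40566e-06 ≈ 1.301.
Here α = 1, so p = 2/n is exactly at the triangle threshold p ~ 1/n. Asymptotically E[X] → c³/6 = 2³/6 = 4/3 ≈ 1.333, a bounded constant. In this regime the triangle count is asymptotically Poisson(c³/6).

E[X] ≈ 1.301; in regime p = Θ(1/n^{1}) E[X] stays bounded (at the triangle threshold p ~ 1/n).


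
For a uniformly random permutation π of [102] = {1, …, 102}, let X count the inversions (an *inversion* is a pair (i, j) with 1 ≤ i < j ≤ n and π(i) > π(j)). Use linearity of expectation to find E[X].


Write X = Σ X_I over the C(102, 2) = 5151 pairs i < j, with X_I the indicator of one inversion.
There are 5151 indicators.
For each fixed pair i < j, the values π(i) and π(j) are two distinct elements of {1, …, 102} in uniformly random order; by symmetry P[π(i) > π(j)] = 1/2.
By linearity: E[X] = 5151 · (1/2) = C(102, 2) · (1/2) = 5151/2 = 5151/2 ≈ 2575.5000.

E[X] = 5151/2 = 2575.5000.


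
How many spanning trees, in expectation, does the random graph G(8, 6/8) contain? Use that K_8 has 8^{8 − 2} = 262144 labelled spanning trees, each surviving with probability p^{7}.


K_8 has 8^{8 − 2} = 262144 labelled spanning trees.
For each such spanning tree H, let X_H = 1 if all 7 edges of H are present in G. Then P[X_H = 1] = p^{7} = (3/4)^{7} = 2187/16384.
By linearity: E[X] = Σ_H E[X_H] = 262144 · p^{7} = 262144 · 2187/16384 = 34992.
Numerically: E[X] ≈ 34992.

E[X] = 262144 · (3/4)^{7} = 34992 ≈ 34992.


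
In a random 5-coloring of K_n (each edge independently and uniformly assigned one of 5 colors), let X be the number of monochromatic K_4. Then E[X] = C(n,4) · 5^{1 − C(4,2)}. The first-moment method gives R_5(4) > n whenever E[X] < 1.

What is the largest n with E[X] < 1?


We need C(n, 4) · 5^{1 − 6} < 1, i.e. C(n, 4) < 5^{6 − 1} = 3125.
Check values of n near the boundary:
  n = 17: C(17, 4) = 2380; 2380 < 3125? YES
  n = 18: C(18, 4) = 3060; 3060 < 3125? YES
  n = 19: C(19, 4) = 3876; 3876 < 3125? NO
The largest n with C(n, 4) < 3125 is n = 18 (where E[X] = 612/625 ≈ 0.979200). Hence R_5(4) > 18, i.e. R_5(4) ≥ 19.

Largest n = 18; hence R_5(4) > 18.


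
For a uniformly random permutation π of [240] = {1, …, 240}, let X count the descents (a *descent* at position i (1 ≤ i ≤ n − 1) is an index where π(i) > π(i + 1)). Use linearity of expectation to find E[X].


Write X = Σ X_I over i = 1, …, 239, with X_I the indicator of one descent.
There are 239 indicators.
For each fixed i, the pair (π(i), π(i+1)) is a uniformly random ordered pair of distinct values from {1, …, 240}; by symmetry P[π(i) > π(i+1)] = 1/2.
By linearity: E[X] = 239 · (1/2) = (240 − 1) · (1/2) = 239/2 ≈ 119.5000.

E[X] = 239/2 = 119.5000.


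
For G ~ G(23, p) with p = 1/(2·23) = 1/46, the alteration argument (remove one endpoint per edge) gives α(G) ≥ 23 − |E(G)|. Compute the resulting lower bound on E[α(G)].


E[|E(G)|] = C(23, 2)·p = 253 · (1/46) = 11/2.
E[α(G)] ≥ n − E[|E(G)|] = 23 − 11/2 = 35/2.
Numerically: ≈ 17.500000.
(This is only a lower bound; the true E[α(G)] may be larger.)

E[α(G)] ≥ 35/2 ≈ 17.500000.


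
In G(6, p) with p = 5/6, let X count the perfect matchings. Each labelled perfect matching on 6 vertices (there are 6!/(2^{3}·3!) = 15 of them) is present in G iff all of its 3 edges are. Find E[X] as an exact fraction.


K_6 has 6!/(2^{3}·3!) = 15 labelled perfect matchings.
For each such perfect matching H, let X_H = 1 if all 3 edges of H are present in G. Then P[X_H = 1] = p^{3} = (5/6)^{3} = 125/216.
Summing the indicators: E[X] = Σ_H E[X_H] = 15 · p^{3} = 15 · 125/216 = 625/72.
Numerically: E[X] ≈ 8.681.

E[X] = 15 · (5/6)^{3} = 625/72 ≈ 8.681.


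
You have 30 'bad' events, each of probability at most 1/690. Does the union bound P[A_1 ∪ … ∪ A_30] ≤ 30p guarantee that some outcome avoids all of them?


Union bound: P[∪_{i=1}^{30} A_i] ≤ Σ_i P[A_i] ≤ 30·p = 30·(1/690) = 1/23.
Numerically: 1/23 ≈ 0.043.
Is 1/23 < 1? YES.
Since P[∪ A_i] ≤ 1/23 < 1, the complement has P[∩ A_i^c] ≥ 1 − 1/23 = 22/23 > 0, so some outcome avoids every A_i.

30·p = 1/23 ≈ 0.043; existence CERTIFIED by the union bound.


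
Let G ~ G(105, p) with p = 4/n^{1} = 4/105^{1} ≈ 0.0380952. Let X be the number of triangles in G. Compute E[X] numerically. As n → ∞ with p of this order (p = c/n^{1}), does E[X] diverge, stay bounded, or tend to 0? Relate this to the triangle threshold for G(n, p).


Number of potential triangles: C(105, 3) = 187460.
Each occurs with probability p³ ≈ (0.0380952)³ ≈ 5.52856063e-05.
By linearity: E[X] = C(105, 3)·p³ ≈ 187460 · 5.52856063e-05 ≈ 10.363840.
Here α = 1, so p = 4/n is exactly at the triangle threshold p ~ 1/n. Asymptotically E[X] → c³/6 = 4³/6 = 32/3 ≈ 10.666667, a bounded constant. In this regime the triangle count is asymptotically Poisson(c³/6).

E[X] ≈ 10.363840; in regime p = Θ(1/n^{1}) E[X] stays bounded (at the triangle threshold p ~ 1/n).


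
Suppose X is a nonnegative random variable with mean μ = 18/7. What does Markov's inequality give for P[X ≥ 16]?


μ = E[X] = 18/7, a = 16.
Markov: P[X ≥ 16] ≤ μ/a = (18/7)/16 = 9/56.
Numerically: ≈ 0.161.
(Since a = 16 > μ = 2.571, the bound 9/56 is < 1 and informative.)

P[X ≥ 16] ≤ 9/56 ≈ 0.161.


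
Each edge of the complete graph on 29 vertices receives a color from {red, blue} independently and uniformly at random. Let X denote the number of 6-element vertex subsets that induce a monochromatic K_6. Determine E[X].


Let X = Σ_S X_S over the C(29, 6) = 475020 subsets S of size 6, where X_S = 1 if the K_6 on S is monochromatic.
For a fixed S, the K_6 on S has C(6, 2) = 15 edges. P[all 15 edges red] = (1/2)^15, and likewise for blue, so P[monochromatic] = 2·(1/2)^15 = 2^{1 − 15} = 1/16384.
By linearity of expectation: E[X] = C(29, 6) · 2^{1 − 15} = 475020 · 1/16384 = 118755/4096.
Numerically: E[X] ≈ 28.9929.

E[X] = C(29,6)·2^(1−C(6,2)) = 118755/4096 ≈ 28.9929.


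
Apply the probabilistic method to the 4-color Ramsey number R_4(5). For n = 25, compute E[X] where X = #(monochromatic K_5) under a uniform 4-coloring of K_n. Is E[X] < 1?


E[X] = C(25, 5) · 4^{1 − 10} = 53130 · 4^{−9} = 53130/262144.
As a reduced fraction: E[X] = 26565/131072 ≈ 0.20267.
Is E[X] < 1? YES.
Since E[X] < 1, there exists a 4-coloring of K_{25} with no monochromatic K_5; hence R_4(5) > 25.

E[X] = 26565/131072 ≈ 0.20267; E[X] < 1, so R_4(5) > 25.


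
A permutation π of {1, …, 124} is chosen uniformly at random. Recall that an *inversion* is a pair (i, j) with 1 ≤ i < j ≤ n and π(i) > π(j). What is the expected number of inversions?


Write X = Σ X_I over the C(124, 2) = 7626 pairs i < j, with X_I the indicator of one inversion.
There are 7626 indicators.
For each fixed pair i < j, the values π(i) and π(j) are two distinct elements of {1, …, 124} in uniformly random order; by symmetry P[π(i) > π(j)] = 1/2.
By linearity: E[X] = 7626 · (1/2) = C(124, 2) · (1/2) = 7626/2 = 3813 ≈ 3813.000000.

E[X] = 3813 = 3813.000000.


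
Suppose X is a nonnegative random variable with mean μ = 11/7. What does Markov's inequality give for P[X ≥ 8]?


μ = E[X] = 11/7, a = 8.
Markov: P[X ≥ 8] ≤ μ/a = (11/7)/8 = 11/56.
Numerically: ≈ 0.196.
(Since a = 8 > μ = 1.571, the bound 11/56 is < 1 and informative.)

P[X ≥ 8] ≤ 11/56 ≈ 0.196.


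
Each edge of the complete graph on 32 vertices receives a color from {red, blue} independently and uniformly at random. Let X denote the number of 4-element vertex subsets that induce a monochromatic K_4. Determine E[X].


Let X = Σ_S X_S over the C(32, 4) = 35960 subsets S of size 4, where X_S = 1 if the K_4 on S is monochromatic.
For a fixed S, the K_4 on S has C(4, 2) = 6 edges. P[all 6 edges red] = (1/2)^6, and likewise for blue, so P[monochromatic] = 2·(1/2)^6 = 2^{1 − 6} = 1/32.
Summing: E[X] = C(32, 4) · 2^{1 − 6} = 35960 · 1/32 = 4495/4.
Numerically: E[X] ≈ 1123.75000.

E[X] = C(32,4)·2^(1−C(4,2)) = 4495/4 ≈ 1123.75000.


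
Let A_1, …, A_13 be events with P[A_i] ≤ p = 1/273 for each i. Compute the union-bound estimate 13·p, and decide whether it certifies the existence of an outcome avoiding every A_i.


Union bound: P[∪_{i=1}^{13} A_i] ≤ Σ_i P[A_i] ≤ 13·p = 13·(1/273) = 1/21.
Numerically: 1/21 ≈ 0.0476190.
Is 1/21 < 1? YES.
Since P[∪ A_i] ≤ 1/21 < 1, the complement has P[∩ A_i^c] ≥ 1 − 1/21 = 20/21 > 0, so some outcome avoids every A_i.

13·p = 1/21 ≈ 0.0476190; existence CERTIFIED by the union bound.


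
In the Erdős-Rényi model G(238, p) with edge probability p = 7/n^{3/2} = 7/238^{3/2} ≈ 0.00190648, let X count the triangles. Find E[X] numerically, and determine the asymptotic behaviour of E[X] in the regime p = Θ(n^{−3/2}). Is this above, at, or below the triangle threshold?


Number of potential triangles: C(238, 3) = 2218636.
Each occurs with probability p³ ≈ (0.00190648)³ ≈ 6.92943481e-09.
By linearity: E[X] = C(238, 3)·p³ ≈ 2218636 · 6.92943481e-09 ≈ 0.015374.
Since α = 3/2 > 1, p = c/n^{3/2} = o(1/n) is below the triangle threshold p ~ 1/n. Asymptotically E[X] ~ (c³/6)·n^{3(1−α)} = (7³/6)·n^{-1.5} → 0, so by Markov's inequality G has no triangles w.h.p.

E[X] ≈ 0.015374; in regime p = Θ(1/n^{3/2}) E[X] tends to 0 (below the triangle threshold p ~ 1/n).


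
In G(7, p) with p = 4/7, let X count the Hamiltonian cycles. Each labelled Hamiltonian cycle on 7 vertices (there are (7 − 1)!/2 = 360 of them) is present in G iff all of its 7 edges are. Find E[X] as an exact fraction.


K_7 has (7 − 1)!/2 = 360 labelled Hamiltonian cycles.
For each such Hamiltonian cycle H, let X_H = 1 if all 7 edges of H are present in G. Then P[X_H = 1] = p^{7} = (4/7)^{7} = 16384/823543.
By linearity of expectation: E[X] = Σ_H E[X_H] = 360 · p^{7} = 360 · 16384/823543 = 5898240/823543.
Numerically: E[X] ≈ 7.162.

E[X] = 360 · (4/7)^{7} = 5898240/823543 ≈ 7.162.


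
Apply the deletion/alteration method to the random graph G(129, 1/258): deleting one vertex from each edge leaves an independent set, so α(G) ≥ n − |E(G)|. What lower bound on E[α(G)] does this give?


E[|E(G)|] = C(129, 2)·p = 8256 · (1/258) = 32.
E[α(G)] ≥ n − E[|E(G)|] = 129 − 32 = 97.
Numerically: ≈ 97.000.
(This is only a lower bound; the true E[α(G)] may be larger.)

E[α(G)] ≥ 97 ≈ 97.000.


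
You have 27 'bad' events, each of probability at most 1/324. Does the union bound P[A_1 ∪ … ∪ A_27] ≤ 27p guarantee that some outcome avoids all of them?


Union bound: P[∪_{i=1}^{27} A_i] ≤ Σ_i P[A_i] ≤ 27·p = 27·(1/324) = 1/12.
Numerically: 1/12 ≈ 0.08333.
Is 1/12 < 1? YES.
Since P[∪ A_i] ≤ 1/12 < 1, the complement has P[∩ A_i^c] ≥ 1 − 1/12 = 11/12 > 0, so some outcome avoids every A_i.

27·p = 1/12 ≈ 0.08333; existence CERTIFIED by the union bound.


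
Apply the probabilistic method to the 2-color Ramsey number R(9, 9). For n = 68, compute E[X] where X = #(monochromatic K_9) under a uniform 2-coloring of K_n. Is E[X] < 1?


E[X] = C(68, 9) · 2^{1 − 36} = 49280065120 · 2^{−35} = 49280065120/34359738368.
As a reduced fraction: E[X] = 1540002035/1073741824 ≈ 1.434.
Is E[X] < 1? NO.
Since E[X] ≥ 1, the first-moment bound is inconclusive at n = 68; it does NOT by itself certify R(9, 9) > 68.

E[X] = 1540002035/1073741824 ≈ 1.434; E[X] ≥ 1; first-moment method inconclusive here.


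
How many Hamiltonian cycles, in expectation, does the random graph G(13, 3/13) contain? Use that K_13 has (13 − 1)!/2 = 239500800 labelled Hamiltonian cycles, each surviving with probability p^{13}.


K_13 has (13 − 1)!/2 = 239500800 labelled Hamiltonian cycles.
For each such Hamiltonian cycle H, let X_H = 1 if all 13 edges of H are present in G. Then P[X_H = 1] = p^{13} = (3/13)^{13} = 1594323/302875106592253.
By linearity of expectation: E[X] = Σ_H E[X_H] = 239500800 · p^{13} = 239500800 · 1594323/302875106592253 = 381841633958400/302875106592253.
Numerically: E[X] ≈ 1.26.

E[X] = 239500800 · (3/13)^{13} = 381841633958400/302875106592253 ≈ 1.26.


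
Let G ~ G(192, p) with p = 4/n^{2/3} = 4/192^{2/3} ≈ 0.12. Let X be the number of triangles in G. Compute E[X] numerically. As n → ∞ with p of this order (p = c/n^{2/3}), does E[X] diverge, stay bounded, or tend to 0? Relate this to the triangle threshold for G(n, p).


Number of potential triangles: C(192, 3) = 1161280.
Each occurs with probability p³ ≈ (0.12)³ ≈ 1.73611e-03.
By linearity: E[X] = C(192, 3)·p³ ≈ 1161280 · 1.73611e-03 ≈ 2016.111.
Since α = 2/3 < 1, p = c/n^{2/3} ≫ 1/n is above the triangle threshold p ~ 1/n. Asymptotically E[X] ~ (c³/6)·n^{3(1−α)} = (4³/6)·n^{1} → ∞; triangles are abundant w.h.p.

E[X] ≈ 2016.111; in regime p = Θ(1/n^{2/3}) E[X] diverges (above the triangle threshold p ~ 1/n).


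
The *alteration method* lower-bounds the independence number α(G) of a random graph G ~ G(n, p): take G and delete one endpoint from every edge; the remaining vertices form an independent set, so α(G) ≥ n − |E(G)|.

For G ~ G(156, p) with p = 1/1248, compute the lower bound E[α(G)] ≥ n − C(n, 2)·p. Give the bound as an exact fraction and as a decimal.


E[|E(G)|] = C(156, 2)·p = 12090 · (1/1248) = 155/16.
E[α(G)] ≥ n − E[|E(G)|] = 156 − 155/16 = 2341/16.
Numerically: ≈ 146.312500.
(This is only a lower bound; the true E[α(G)] may be larger.)

E[α(G)] ≥ 2341/16 ≈ 146.312500.


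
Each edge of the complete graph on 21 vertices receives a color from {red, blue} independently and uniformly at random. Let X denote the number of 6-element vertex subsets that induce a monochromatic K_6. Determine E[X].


Let X = Σ_S X_S over the C(21, 6) = 54264 subsets S of size 6, where X_S = 1 if the K_6 on S is monochromatic.
For a fixed S, the K_6 on S has C(6, 2) = 15 edges. P[all 15 edges red] = (1/2)^15, and likewise for blue, so P[monochromatic] = 2·(1/2)^15 = 2^{1 − 15} = 1/16384.
By linearity of expectation: E[X] = C(21, 6) · 2^{1 − 15} = 54264 · 1/16384 = 6783/2048.
Numerically: E[X] ≈ 3.312012.

E[X] = C(21,6)·2^(1−C(6,2)) = 6783/2048 ≈ 3.312012.


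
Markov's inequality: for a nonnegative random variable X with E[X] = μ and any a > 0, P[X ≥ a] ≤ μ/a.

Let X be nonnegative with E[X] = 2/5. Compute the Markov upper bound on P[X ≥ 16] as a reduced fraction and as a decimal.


μ = E[X] = 2/5, a = 16.
Markov: P[X ≥ 16] ≤ μ/a = (2/5)/16 = 1/40.
Numerically: ≈ 0.025000.
(Since a = 16 > μ = 0.400000, the bound 1/40 is < 1 and informative.)

P[X ≥ 16] ≤ 1/40 ≈ 0.025000.


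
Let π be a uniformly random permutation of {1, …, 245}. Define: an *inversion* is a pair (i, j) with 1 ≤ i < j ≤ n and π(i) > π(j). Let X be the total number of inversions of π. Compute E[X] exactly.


Write X = Σ X_I over the C(245, 2) = 29890 pairs i < j, with X_I the indicator of one inversion.
There are 29890 indicators.
For each fixed pair i < j, the values π(i) and π(j) are two distinct elements of {1, …, 245} in uniformly random order; by symmetry P[π(i) > π(j)] = 1/2.
By linearity: E[X] = 29890 · (1/2) = C(245, 2) · (1/2) = 29890/2 = 14945 ≈ 14945.000000.

E[X] = 14945 = 14945.000000.


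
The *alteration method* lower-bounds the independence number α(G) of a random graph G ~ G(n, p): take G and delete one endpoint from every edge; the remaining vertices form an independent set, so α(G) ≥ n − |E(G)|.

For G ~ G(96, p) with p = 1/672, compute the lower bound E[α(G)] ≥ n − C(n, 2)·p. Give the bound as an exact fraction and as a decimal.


E[|E(G)|] = C(96, 2)·p = 4560 · (1/672) = 95/14.
E[α(G)] ≥ n − E[|E(G)|] = 96 − 95/14 = 1249/14.
Numerically: ≈ 89.21429.
(This is only a lower bound; the true E[α(G)] may be larger.)

E[α(G)] ≥ 1249/14 ≈ 89.21429.


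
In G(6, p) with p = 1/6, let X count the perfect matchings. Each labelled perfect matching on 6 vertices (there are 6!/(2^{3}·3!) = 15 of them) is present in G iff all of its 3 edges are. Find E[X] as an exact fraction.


K_6 has 6!/(2^{3}·3!) = 15 labelled perfect matchings.
For each such perfect matching H, let X_H = 1 if all 3 edges of H are present in G. Then P[X_H = 1] = p^{3} = (1/6)^{3} = 1/216.
Summing the indicators: E[X] = Σ_H E[X_H] = 15 · p^{3} = 15 · 1/216 = 5/72.
Numerically: E[X] ≈ 0.06944.

E[X] = 15 · (1/6)^{3} = 5/72 ≈ 0.06944.


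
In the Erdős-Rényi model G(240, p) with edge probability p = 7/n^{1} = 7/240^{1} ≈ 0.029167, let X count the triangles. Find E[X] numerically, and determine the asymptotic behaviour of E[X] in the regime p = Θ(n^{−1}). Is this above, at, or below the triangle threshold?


Number of potential triangles: C(240, 3) = 2275280.
Each occurs with probability p³ ≈ (0.029167)³ ≈ 2.4811921e-05.
By linearity: E[X] = C(240, 3)·p³ ≈ 2275280 · 2.4811921e-05 ≈ 56.45407.
Here α = 1, so p = 7/n is exactly at the triangle threshold p ~ 1/n. Asymptotically E[X] → c³/6 = 7³/6 = 343/6 ≈ 57.16667, a bounded constant. In this regime the triangle count is asymptotically Poisson(c³/6).

E[X] ≈ 56.45407; in regime p = Θ(1/n^{1}) E[X] stays bounded (at the triangle threshold p ~ 1/n).


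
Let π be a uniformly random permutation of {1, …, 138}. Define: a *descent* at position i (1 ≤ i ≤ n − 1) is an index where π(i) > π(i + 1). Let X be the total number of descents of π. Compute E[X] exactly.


Write X = Σ X_I over i = 1, …, 137, with X_I the indicator of one descent.
There are 137 indicators.
For each fixed i, the pair (π(i), π(i+1)) is a uniformly random ordered pair of distinct values from {1, …, 138}; by symmetry P[π(i) > π(i+1)] = 1/2.
By linearity: E[X] = 137 · (1/2) = (138 − 1) · (1/2) = 137/2 ≈ 68.500.

E[X] = 137/2 = 68.500.


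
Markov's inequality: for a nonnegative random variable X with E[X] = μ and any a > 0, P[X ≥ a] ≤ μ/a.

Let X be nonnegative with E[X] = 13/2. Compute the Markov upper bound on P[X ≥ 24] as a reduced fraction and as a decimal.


μ = E[X] = 13/2, a = 24.
Markov: P[X ≥ 24] ≤ μ/a = (13/2)/24 = 13/48.
Numerically: ≈ 0.270833.
(Since a = 24 > μ = 6.500000, the bound 13/48 is < 1 and informative.)

P[X ≥ 24] ≤ 13/48 ≈ 0.270833.


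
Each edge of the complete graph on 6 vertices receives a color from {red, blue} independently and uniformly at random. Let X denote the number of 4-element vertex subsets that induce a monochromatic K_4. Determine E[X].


Let X = Σ_S X_S over the C(6, 4) = 15 subsets S of size 4, where X_S = 1 if the K_4 on S is monochromatic.
For a fixed S, the K_4 on S has C(4, 2) = 6 edges. P[all 6 edges red] = (1/2)^6, and likewise for blue, so P[monochromatic] = 2·(1/2)^6 = 2^{1 − 6} = 1/32.
Summing: E[X] = C(6, 4) · 2^{1 − 6} = 15 · 1/32 = 15/32.
Numerically: E[X] ≈ 0.469.

E[X] = C(6,4)·2^(1−C(4,2)) = 15/32 ≈ 0.469.
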